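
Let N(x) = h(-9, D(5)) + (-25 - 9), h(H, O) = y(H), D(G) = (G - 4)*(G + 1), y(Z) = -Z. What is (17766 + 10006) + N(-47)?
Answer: 27747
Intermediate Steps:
D(G) = (1 + G)*(-4 + G) (D(G) = (-4 + G)*(1 + G) = (1 + G)*(-4 + G))
h(H, O) = -H
N(x) = -25 (N(x) = -1*(-9) + (-25 - 9) = 9 - 34 = -25)
(17766 + 10006) + N(-47) = (17766 + 10006) - 25 = 27772 - 25 = 27747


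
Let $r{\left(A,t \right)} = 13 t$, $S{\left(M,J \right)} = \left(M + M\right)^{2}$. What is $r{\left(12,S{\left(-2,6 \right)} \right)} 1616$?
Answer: $336128$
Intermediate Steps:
$S{\left(M,J \right)} = 4 M^{2}$ ($S{\left(M,J \right)} = \left(2 M\right)^{2} = 4 M^{2}$)
$r{\left(12,S{\left(-2,6 \right)} \right)} 1616 = 13 \cdot 4 \left(-2\right)^{2} \cdot 1616 = 13 \cdot 4 \cdot 4 \cdot 1616 = 13 \cdot 16 \cdot 1616 = 208 \cdot 1616 = 336128$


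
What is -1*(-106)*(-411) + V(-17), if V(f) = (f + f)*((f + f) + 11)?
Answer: -42784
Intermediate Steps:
V(f) = 2*f*(11 + 2*f) (V(f) = (2*f)*(2*f + 11) = (2*f)*(11 + 2*f) = 2*f*(11 + 2*f))
-1*(-106)*(-411) + V(-17) = -1*(-106)*(-411) + 2*(-17)*(11 + 2*(-17)) = 106*(-411) + 2*(-17)*(11 - 34) = -43566 + 2*(-17)*(-23) = -43566 + 782 = -42784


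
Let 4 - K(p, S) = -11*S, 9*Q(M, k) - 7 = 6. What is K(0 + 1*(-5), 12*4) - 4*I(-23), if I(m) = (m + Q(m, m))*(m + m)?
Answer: -30908/9 ≈ -3434.2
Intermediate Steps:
Q(M, k) = 13/9 (Q(M, k) = 7/9 + (⅑)*6 = 7/9 + ⅔ = 13/9)
K(p, S) = 4 + 11*S (K(p, S) = 4 - (-11)*S = 4 + 11*S)
I(m) = 2*m*(13/9 + m) (I(m) = (m + 13/9)*(m + m) = (13/9 + m)*(2*m) = 2*m*(13/9 + m))
K(0 + 1*(-5), 12*4) - 4*I(-23) = (4 + 11*(12*4)) - 4*(2/9)*(-23)*(13 + 9*(-23)) = (4 + 11*48) - 4*(2/9)*(-23)*(13 - 207) = (4 + 528) - 4*(2/9)*(-23)*(-194) = 532 - 4*8924/9 = 532 - 1*35696/9 = 532 - 35696/9 = -30908/9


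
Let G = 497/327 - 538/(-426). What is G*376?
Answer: 8097536/7739 ≈ 1046.3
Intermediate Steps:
G = 21536/7739 (G = 497*(1/327) - 538*(-1/426) = 497/327 + 269/213 = 21536/7739 ≈ 2.7828)
G*376 = (21536/7739)*376 = 8097536/7739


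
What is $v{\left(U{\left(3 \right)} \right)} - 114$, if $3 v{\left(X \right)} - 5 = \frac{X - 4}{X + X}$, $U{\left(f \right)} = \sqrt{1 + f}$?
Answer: $- \frac{225}{2} \approx -112.5$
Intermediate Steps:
$v{\left(X \right)} = \frac{5}{3} + \frac{-4 + X}{6 X}$ ($v{\left(X \right)} = \frac{5}{3} + \frac{\left(X - 4\right) \frac{1}{X + X}}{3} = \frac{5}{3} + \frac{\left(-4 + X\right) \frac{1}{2 X}}{3} = \frac{5}{3} + \frac{\frac{1}{2} \frac{1}{X} \left(-4 + X\right)}{3} = \frac{5}{3} + \frac{-4 + X}{6 X}$)
$v{\left(U{\left(3 \right)} \right)} - 114 = \frac{-4 + 11 \sqrt{1 + 3}}{6 \sqrt{1 + 3}} - 114 = \frac{-4 + 11 \sqrt{4}}{6 \sqrt{4}} - 114 = \frac{-4 + 11 \cdot 2}{6 \cdot 2} - 114 = \frac{1}{6} \cdot \frac{1}{2} \left(-4 + 22\right) - 114 = \frac{1}{6} \cdot \frac{1}{2} \cdot 18 - 114 = \frac{3}{2} - 114 = - \frac{225}{2}$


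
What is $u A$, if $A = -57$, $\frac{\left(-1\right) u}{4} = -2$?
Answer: $-456$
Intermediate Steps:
$u = 8$ ($u = \left(-4\right) \left(-2\right) = 8$)
$u A = 8 \left(-57\right) = -456$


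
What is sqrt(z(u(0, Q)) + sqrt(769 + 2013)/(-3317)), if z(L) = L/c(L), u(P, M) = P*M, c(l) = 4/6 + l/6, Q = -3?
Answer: I*26**(1/4)*sqrt(31)*107**(3/4)/3317 ≈ 0.1261*I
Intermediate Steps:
c(l) = 2/3 + l/6 (c(l) = 4*(1/6) + l*(1/6) = 2/3 + l/6)
u(P, M) = M*P
z(L) = L/(2/3 + L/6)
sqrt(z(u(0, Q)) + sqrt(769 + 2013)/(-3317)) = sqrt(6*(-3*0)/(4 - 3*0) + sqrt(769 + 2013)/(-3317)) = sqrt(6*0/(4 + 0) + sqrt(2782)*(-1/3317)) = sqrt(6*0/4 - sqrt(2782)/3317) = sqrt(6*0*(1/4) - sqrt(2782)/3317) = sqrt(0 - sqrt(2782)/3317) = sqrt(-sqrt(2782)/3317) = I*sqrt(107)*(sqrt(31)*2782**(1/4))/3317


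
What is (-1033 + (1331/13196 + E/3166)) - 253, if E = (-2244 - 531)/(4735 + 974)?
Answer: -51117424760675/39752277004 ≈ -1285.9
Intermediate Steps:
E = -925/1903 (E = -2775/5709 = -2775*1/5709 = -925/1903 ≈ -0.48607)
(-1033 + (1331/13196 + E/3166)) - 253 = (-1033 + (1331/13196 - 925/1903/3166)) - 253 = (-1033 + (1331*(1/13196) - 925/1903*1/3166)) - 253 = (-1033 + (1331/13196 - 925/6024898)) - 253 = (-1033 + 4003466469/39752277004) - 253 = -41060098678663/39752277004 - 253 = -51117424760675/39752277004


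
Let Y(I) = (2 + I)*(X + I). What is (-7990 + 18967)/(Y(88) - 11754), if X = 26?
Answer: -3659/498 ≈ -7.3474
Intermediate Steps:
Y(I) = (2 + I)*(26 + I)
(-7990 + 18967)/(Y(88) - 11754) = (-7990 + 18967)/((52 + 88² + 28*88) - 11754) = 10977/((52 + 7744 + 2464) - 11754) = 10977/(10260 - 11754) = 10977/(-1494) = 10977*(-1/1494) = -3659/498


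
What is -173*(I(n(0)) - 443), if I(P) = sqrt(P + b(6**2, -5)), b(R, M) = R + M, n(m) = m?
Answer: 76639 - 173*sqrt(31) ≈ 75676.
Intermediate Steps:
b(R, M) = M + R
I(P) = sqrt(31 + P) (I(P) = sqrt(P + (-5 + 6**2)) = sqrt(P + (-5 + 36)) = sqrt(P + 31) = sqrt(31 + P))
-173*(I(n(0)) - 443) = -173*(sqrt(31 + 0) - 443) = -173*(sqrt(31) - 443) = -173*(-443 + sqrt(31)) = 76639 - 173*sqrt(31)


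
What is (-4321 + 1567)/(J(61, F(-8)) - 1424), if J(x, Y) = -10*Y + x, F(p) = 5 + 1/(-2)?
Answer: 1377/704 ≈ 1.9560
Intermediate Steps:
F(p) = 9/2 (F(p) = 5 - ½ = 9/2)
J(x, Y) = x - 10*Y
(-4321 + 1567)/(J(61, F(-8)) - 1424) = (-4321 + 1567)/((61 - 10*9/2) - 1424) = -2754/((61 - 45) - 1424) = -2754/(16 - 1424) = -2754/(-1408) = -2754*(-1/1408) = 1377/704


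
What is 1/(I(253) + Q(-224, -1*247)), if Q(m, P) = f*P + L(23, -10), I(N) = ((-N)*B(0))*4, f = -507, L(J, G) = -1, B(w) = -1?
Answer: 1/126240 ≈ 7.9214e-6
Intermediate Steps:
I(N) = 4*N (I(N) = (-N*(-1))*4 = N*4 = 4*N)
Q(m, P) = -1 - 507*P (Q(m, P) = -507*P - 1 = -1 - 507*P)
1/(I(253) + Q(-224, -1*247)) = 1/(4*253 + (-1 - (-507)*247)) = 1/(1012 + (-1 - 507*(-247))) = 1/(1012 + (-1 + 125229)) = 1/(1012 + 125228) = 1/126240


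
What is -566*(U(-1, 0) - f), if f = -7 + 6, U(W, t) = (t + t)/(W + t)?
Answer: -566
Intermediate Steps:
U(W, t) = 2*t/(W + t) (U(W, t) = (2*t)/(W + t) = 2*t/(W + t))
f = -1
-566*(U(-1, 0) - f) = -566*(2*0/(-1 + 0) - 1*(-1)) = -566*(2*0/(-1) + 1) = -566*(2*0*(-1) + 1) = -566*(0 + 1) = -566*1 = -566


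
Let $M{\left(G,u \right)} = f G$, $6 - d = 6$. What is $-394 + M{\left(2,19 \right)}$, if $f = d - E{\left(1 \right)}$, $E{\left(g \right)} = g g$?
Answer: $-396$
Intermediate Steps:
$E{\left(g \right)} = g^{2}$
$d = 0$ ($d = 6 - 6 = 0$)
$f = -1$ ($f = 0 - 1^{2} = 0 - 1 = -1$)
$M{\left(G,u \right)} = - G$
$-394 + M{\left(2,19 \right)} = -394 - 2 = -396$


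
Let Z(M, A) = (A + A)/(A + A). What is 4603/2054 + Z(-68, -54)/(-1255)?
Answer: 5774711/2577770 ≈ 2.2402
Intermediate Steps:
Z(M, A) = 1 (Z(M, A) = (2*A)/((2*A)) = (2*A)*(1/(2*A)) = 1)
4603/2054 + Z(-68, -54)/(-1255) = 4603/2054 + 1/(-1255) = 4603*(1/2054) + 1*(-1/1255) = 4603/2054 - 1/1255 = 5774711/2577770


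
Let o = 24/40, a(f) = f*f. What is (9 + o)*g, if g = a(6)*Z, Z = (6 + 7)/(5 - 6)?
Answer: -22464/5 ≈ -4492.8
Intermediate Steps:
a(f) = f²
Z = -13 (Z = 13/(-1) = 13*(-1) = -13)
o = ⅗ (o = 24*(1/40) = ⅗ ≈ 0.60000)
g = -468 (g = 6²*(-13) = 36*(-13) = -468)
(9 + o)*g = (9 + ⅗)*(-468) = (48/5)*(-468) = -22464/5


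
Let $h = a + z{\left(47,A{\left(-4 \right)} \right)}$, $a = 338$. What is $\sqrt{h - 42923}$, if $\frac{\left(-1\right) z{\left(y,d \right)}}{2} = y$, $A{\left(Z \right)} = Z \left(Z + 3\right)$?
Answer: $7 i \sqrt{871} \approx 206.59 i$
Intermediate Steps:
$A{\left(Z \right)} = Z \left(3 + Z\right)$
$z{\left(y,d \right)} = - 2 y$
$h = 244$ ($h = 338 - 94 = 244$)
$\sqrt{h - 42923} = \sqrt{244 - 42923} = \sqrt{-42679} = 7 i \sqrt{871}$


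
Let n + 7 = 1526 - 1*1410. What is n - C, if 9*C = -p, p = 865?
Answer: 1846/9 ≈ 205.11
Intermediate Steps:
n = 109 (n = -7 + (1526 - 1*1410) = -7 + (1526 - 1410) = -7 + 116 = 109)
C = -865/9 (C = (-1*865)/9 = (⅑)*(-865) = -865/9 ≈ -96.111)
n - C = 109 - 1*(-865/9) = 109 + 865/9 = 1846/9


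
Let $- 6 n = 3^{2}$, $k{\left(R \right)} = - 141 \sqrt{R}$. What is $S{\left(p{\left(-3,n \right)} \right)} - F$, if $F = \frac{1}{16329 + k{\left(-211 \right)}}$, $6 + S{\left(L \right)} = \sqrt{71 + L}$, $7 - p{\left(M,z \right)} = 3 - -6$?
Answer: $- \frac{541667707}{90277044} + \sqrt{69} - \frac{47 i \sqrt{211}}{90277044} \approx 2.3066 - 7.5624 \cdot 10^{-6} i$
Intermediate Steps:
$n = - \frac{3}{2}$ ($n = - \frac{3^{2}}{6} = \left(- \frac{1}{6}\right) 9 = - \frac{3}{2} \approx -1.5$)
$p{\left(M,z \right)} = -2$ ($p{\left(M,z \right)} = 7 - \left(3 - -6\right) = 7 - \left(3 + 6\right) = 7 - 9 = -2$)
$S{\left(L \right)} = -6 + \sqrt{71 + L}$
$F = \frac{1}{16329 - 141 i \sqrt{211}}$ ($F = \frac{1}{16329 - 141 \sqrt{-211}} = \frac{1}{16329 - 141 i \sqrt{211}} \approx 6.0292 \cdot 10^{-5} + 7.5624 \cdot 10^{-6} i$)
$S{\left(p{\left(-3,n \right)} \right)} - F = \left(-6 + \sqrt{71 - 2}\right) - \left(\frac{5443}{90277044} + \frac{47 i \sqrt{211}}{90277044}\right) = \left(-6 + \sqrt{69}\right) - \left(\frac{5443}{90277044} + \frac{47 i \sqrt{211}}{90277044}\right) = - \frac{541667707}{90277044} + \sqrt{69} - \frac{47 i \sqrt{211}}{90277044}$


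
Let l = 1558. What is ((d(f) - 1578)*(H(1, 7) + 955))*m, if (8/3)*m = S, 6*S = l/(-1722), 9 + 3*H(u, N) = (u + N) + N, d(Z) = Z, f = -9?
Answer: 9618807/112 ≈ 85882.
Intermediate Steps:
H(u, N) = -3 + u/3 + 2*N/3 (H(u, N) = -3 + ((u + N) + N)/3 = -3 + ((N + u) + N)/3 = -3 + (u + 2*N)/3 = -3 + (u/3 + 2*N/3) = -3 + u/3 + 2*N/3)
S = -19/126 (S = (1558/(-1722))/6 = (1558*(-1/1722))/6 = (⅙)*(-19/21) = -19/126 ≈ -0.15079)
m = -19/336 (m = (3/8)*(-19/126) = -19/336 ≈ -0.056548)
((d(f) - 1578)*(H(1, 7) + 955))*m = ((-9 - 1578)*((-3 + (⅓)*1 + (⅔)*7) + 955))*(-19/336) = -1587*((-3 + ⅓ + 14/3) + 955)*(-19/336) = -1587*(2 + 955)*(-19/336) = -1587*957*(-19/336) = -1518759*(-19/336) = 9618807/112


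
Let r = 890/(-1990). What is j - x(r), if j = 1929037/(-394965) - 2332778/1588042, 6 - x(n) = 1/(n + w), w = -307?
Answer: -26342670057529511/2131924207993470 ≈ -12.356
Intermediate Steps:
r = -89/199 (r = 890*(-1/1990) = -89/199 ≈ -0.44724)
x(n) = 6 - 1/(-307 + n) (x(n) = 6 - 1/(n - 307) = 6 - 1/(-307 + n))
j = -1992378719162/313610504265 (j = 1929037*(-1/394965) - 2332778*1/1588042 = -1929037/394965 - 1166389/794021 = -1992378719162/313610504265 ≈ -6.3530)
j - x(r) = -1992378719162/313610504265 - (-1843 + 6*(-89/199))/(-307 - 89/199) = -1992378719162/313610504265 - (-1843 - 534/199)/(-61182/199) = -1992378719162/313610504265 - (-199)*(-367291)/(61182*199) = -1992378719162/313610504265 - 1*367291/61182 = -1992378719162/313610504265 - 367291/61182 = -26342670057529511/2131924207993470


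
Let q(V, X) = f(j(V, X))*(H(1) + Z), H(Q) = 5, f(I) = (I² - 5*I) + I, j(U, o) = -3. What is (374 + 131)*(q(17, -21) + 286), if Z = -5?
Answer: 144430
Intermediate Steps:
f(I) = I² - 4*I
q(V, X) = 0 (q(V, X) = (-3*(-4 - 3))*(5 - 5) = -3*(-7)*0 = 21*0 = 0)
(374 + 131)*(q(17, -21) + 286) = (374 + 131)*(0 + 286) = 505*286 = 144430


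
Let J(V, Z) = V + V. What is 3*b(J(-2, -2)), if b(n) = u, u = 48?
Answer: 144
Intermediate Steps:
J(V, Z) = 2*V
b(n) = 48
3*b(J(-2, -2)) = 3*48 = 144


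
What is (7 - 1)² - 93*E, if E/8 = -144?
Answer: 107172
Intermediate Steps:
E = -1152 (E = 8*(-144) = -1152)
(7 - 1)² - 93*E = (7 - 1)² - 93*(-1152) = 6² + 107136 = 36 + 107136 = 107172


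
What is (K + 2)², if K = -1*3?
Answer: 1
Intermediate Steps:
K = -3
(K + 2)² = (-3 + 2)² = (-1)² = 1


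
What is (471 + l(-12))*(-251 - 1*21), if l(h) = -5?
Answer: -126752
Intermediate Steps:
(471 + l(-12))*(-251 - 1*21) = (471 - 5)*(-251 - 1*21) = 466*(-251 - 21) = 466*(-272) = -126752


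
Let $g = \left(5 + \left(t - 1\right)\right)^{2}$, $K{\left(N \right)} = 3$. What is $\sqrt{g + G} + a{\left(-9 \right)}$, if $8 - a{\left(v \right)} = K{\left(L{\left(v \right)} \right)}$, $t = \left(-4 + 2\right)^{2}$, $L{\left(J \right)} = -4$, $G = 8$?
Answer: $5 + 6 \sqrt{2} \approx 13.485$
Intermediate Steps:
$t = 4$ ($t = \left(-2\right)^{2} = 4$)
$a{\left(v \right)} = 5$ ($a{\left(v \right)} = 8 - 3 = 5$)
$g = 64$ ($g = \left(5 + \left(4 - 1\right)\right)^{2} = \left(5 + 3\right)^{2} = 8^{2} = 64$)
$\sqrt{g + G} + a{\left(-9 \right)} = \sqrt{64 + 8} + 5 = \sqrt{72} + 5 = 6 \sqrt{2} + 5 = 5 + 6 \sqrt{2}$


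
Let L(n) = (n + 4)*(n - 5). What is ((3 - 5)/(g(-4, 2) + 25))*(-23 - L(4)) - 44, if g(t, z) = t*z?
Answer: -718/17 ≈ -42.235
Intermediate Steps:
L(n) = (-5 + n)*(4 + n) (L(n) = (4 + n)*(-5 + n) = (-5 + n)*(4 + n))
((3 - 5)/(g(-4, 2) + 25))*(-23 - L(4)) - 44 = ((3 - 5)/(-4*2 + 25))*(-23 - (-20 + 4² - 1*4)) - 44 = (-2/(-8 + 25))*(-23 - (-20 + 16 - 4)) - 44 = (-2/17)*(-23 - 1*(-8)) - 44 = (-2*1/17)*(-23 + 8) - 44 = -2/17*(-15) - 44 = 30/17 - 44 = -718/17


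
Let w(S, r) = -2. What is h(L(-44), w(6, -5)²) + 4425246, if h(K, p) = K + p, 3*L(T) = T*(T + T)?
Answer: 13279622/3 ≈ 4.4265e+6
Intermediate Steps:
L(T) = 2*T²/3 (L(T) = (T*(T + T))/3 = (T*(2*T))/3 = (2*T²)/3 = 2*T²/3)
h(L(-44), w(6, -5)²) + 4425246 = ((⅔)*(-44)² + (-2)²) + 4425246 = ((⅔)*1936 + 4) + 4425246 = (3872/3 + 4) + 4425246 = 3884/3 + 4425246 = 13279622/3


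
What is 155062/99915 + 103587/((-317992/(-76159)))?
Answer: 788286969777199/31772170680 ≈ 24811.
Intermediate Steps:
155062/99915 + 103587/((-317992/(-76159))) = 155062*(1/99915) + 103587/((-317992*(-1/76159))) = 155062/99915 + 103587/(317992/76159) = 155062/99915 + 103587*(76159/317992) = 155062/99915 + 7889082333/317992 = 788286969777199/31772170680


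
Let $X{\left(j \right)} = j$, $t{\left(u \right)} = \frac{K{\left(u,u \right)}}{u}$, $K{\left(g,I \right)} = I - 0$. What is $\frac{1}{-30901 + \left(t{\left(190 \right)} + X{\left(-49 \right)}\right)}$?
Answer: $- \frac{1}{30949} \approx -3.2311 \cdot 10^{-5}$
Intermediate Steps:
$K{\left(g,I \right)} = I$ ($K{\left(g,I \right)} = I + 0 = I$)
$t{\left(u \right)} = 1$ ($t{\left(u \right)} = \frac{u}{u} = 1$)
$\frac{1}{-30901 + \left(t{\left(190 \right)} + X{\left(-49 \right)}\right)} = \frac{1}{-30901 + \left(1 - 49\right)} = \frac{1}{-30901 - 48} = \frac{1}{-30949} = - \frac{1}{30949}$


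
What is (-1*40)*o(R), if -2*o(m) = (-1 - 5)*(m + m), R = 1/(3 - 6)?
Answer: 80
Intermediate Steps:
R = -1/3 (R = 1/(-3) = -1/3 ≈ -0.33333)
o(m) = 6*m (o(m) = -(-1 - 5)*(m + m)/2 = -(-3)*2*m = -(-6)*m = 6*m)
(-1*40)*o(R) = (-1*40)*(6*(-1/3)) = -40*(-2) = 80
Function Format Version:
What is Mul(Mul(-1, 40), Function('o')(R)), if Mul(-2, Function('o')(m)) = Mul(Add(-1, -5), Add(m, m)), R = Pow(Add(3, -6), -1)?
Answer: 80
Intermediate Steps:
R = Rational(-1, 3) (R = Pow(-3, -1) = Rational(-1, 3) ≈ -0.33333)
Function('o')(m) = Mul(6, m) (Function('o')(m) = Mul(Rational(-1, 2), Mul(Add(-1, -5), Add(m, m))) = Mul(Rational(-1, 2), Mul(-6, Mul(2, m))) = Mul(Rational(-1, 2), Mul(-12, m)) = Mul(6, m))
Mul(Mul(-1, 40), Function('o')(R)) = Mul(Mul(-1, 40), Mul(6, Rational(-1, 3))) = Mul(-40, -2) = 80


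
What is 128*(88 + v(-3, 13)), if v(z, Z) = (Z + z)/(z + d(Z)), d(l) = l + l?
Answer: 260352/23 ≈ 11320.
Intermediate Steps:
d(l) = 2*l
v(z, Z) = (Z + z)/(z + 2*Z)
128*(88 + v(-3, 13)) = 128*(88 + (13 - 3)/(-3 + 2*13)) = 128*(88 + 10/(-3 + 26)) = 128*(88 + 10/23) = 128*(2034/23) = 260352/23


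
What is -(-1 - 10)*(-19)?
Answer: -209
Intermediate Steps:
-(-1 - 10)*(-19) = -1*(-11)*(-19) = 11*(-19) = -209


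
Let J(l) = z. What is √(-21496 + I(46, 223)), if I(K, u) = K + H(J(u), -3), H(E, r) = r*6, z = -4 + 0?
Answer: 2*I*√5367 ≈ 146.52*I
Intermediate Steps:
z = -4
J(l) = -4
H(E, r) = 6*r
I(K, u) = -18 + K (I(K, u) = K + 6*(-3) = K - 18 = -18 + K)
√(-21496 + I(46, 223)) = √(-21496 + (-18 + 46)) = √(-21496 + 28) = √(-21468) = 2*I*√5367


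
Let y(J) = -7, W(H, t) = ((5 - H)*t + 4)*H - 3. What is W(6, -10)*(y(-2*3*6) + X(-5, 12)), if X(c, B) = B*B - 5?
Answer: 10692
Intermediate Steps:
W(H, t) = -3 + H*(4 + t*(5 - H)) (W(H, t) = (t*(5 - H) + 4)*H - 3 = (4 + t*(5 - H))*H - 3 = H*(4 + t*(5 - H)) - 3 = -3 + H*(4 + t*(5 - H)))
X(c, B) = -5 + B**2 (X(c, B) = B**2 - 5 = -5 + B**2)
W(6, -10)*(y(-2*3*6) + X(-5, 12)) = (-3 + 4*6 - 1*(-10)*6**2 + 5*6*(-10))*(-7 + (-5 + 12**2)) = (-3 + 24 - 1*(-10)*36 - 300)*(-7 + (-5 + 144)) = (-3 + 24 + 360 - 300)*(-7 + 139) = 81*132 = 10692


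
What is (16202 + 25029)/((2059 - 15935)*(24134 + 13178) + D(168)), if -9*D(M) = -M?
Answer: -123693/1553223880 ≈ -7.9636e-5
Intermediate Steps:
D(M) = M/9 (D(M) = -(-1)*M/9 = M/9)
(16202 + 25029)/((2059 - 15935)*(24134 + 13178) + D(168)) = (16202 + 25029)/((2059 - 15935)*(24134 + 13178) + (1/9)*168) = 41231/(-13876*37312 + 56/3) = 41231/(-517741312 + 56/3) = 41231/(-1553223880/3) = 41231*(-3/1553223880) = -123693/1553223880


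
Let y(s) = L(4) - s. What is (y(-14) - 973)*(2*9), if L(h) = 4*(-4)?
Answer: -17550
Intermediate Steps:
L(h) = -16
y(s) = -16 - s
(y(-14) - 973)*(2*9) = ((-16 - 1*(-14)) - 973)*(2*9) = ((-16 + 14) - 973)*18 = (-2 - 973)*18 = -975*18 = -17550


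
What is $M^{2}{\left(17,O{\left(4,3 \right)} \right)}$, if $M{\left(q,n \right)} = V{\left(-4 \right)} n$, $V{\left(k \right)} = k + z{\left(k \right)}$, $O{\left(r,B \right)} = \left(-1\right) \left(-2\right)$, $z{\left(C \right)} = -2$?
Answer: $144$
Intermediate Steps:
$O{\left(r,B \right)} = 2$
$V{\left(k \right)} = -2 + k$ ($V{\left(k \right)} = k - 2 = -2 + k$)
$M{\left(q,n \right)} = - 6 n$ ($M{\left(q,n \right)} = \left(-2 - 4\right) n = - 6 n$)
$M^{2}{\left(17,O{\left(4,3 \right)} \right)} = \left(\left(-6\right) 2\right)^{2} = \left(-12\right)^{2} = 144$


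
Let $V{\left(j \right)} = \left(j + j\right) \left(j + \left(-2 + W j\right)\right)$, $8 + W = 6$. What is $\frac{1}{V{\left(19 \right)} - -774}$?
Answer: $- \frac{1}{24} \approx -0.041667$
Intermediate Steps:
$W = -2$ ($W = -8 + 6 = -2$)
$V{\left(j \right)} = 2 j \left(-2 - j\right)$ ($V{\left(j \right)} = \left(j + j\right) \left(j - \left(2 + 2 j\right)\right) = 2 j \left(-2 - j\right)$)
$\frac{1}{V{\left(19 \right)} - -774} = \frac{1}{\left(-2\right) 19 \left(2 + 19\right) - -774} = \frac{1}{\left(-2\right) 19 \cdot 21 + 774} = \frac{1}{-798 + 774} = \frac{1}{-24} = - \frac{1}{24}$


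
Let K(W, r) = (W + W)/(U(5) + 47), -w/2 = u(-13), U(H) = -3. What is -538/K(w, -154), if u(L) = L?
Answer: -5918/13 ≈ -455.23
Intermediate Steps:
w = 26 (w = -2*(-13) = 26)
K(W, r) = W/22 (K(W, r) = (W + W)/(-3 + 47) = (2*W)/44 = (2*W)*(1/44) = W/22)
-538/K(w, -154) = -538/((1/22)*26) = -538/13/11 = -538*11/13 = -5918/13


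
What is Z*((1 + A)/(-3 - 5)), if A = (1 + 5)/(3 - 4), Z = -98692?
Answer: -123365/2 ≈ -61683.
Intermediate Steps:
A = -6 (A = 6/(-1) = 6*(-1) = -6)
Z*((1 + A)/(-3 - 5)) = -98692*(1 - 6)/(-3 - 5) = -(-493460)/(-8) = -(-493460)*(-1)/8 = -98692*5/8 = -123365/2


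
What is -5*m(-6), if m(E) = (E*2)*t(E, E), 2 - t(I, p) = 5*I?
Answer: 1920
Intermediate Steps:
t(I, p) = 2 - 5*I
m(E) = 2*E*(2 - 5*E) (m(E) = (E*2)*(2 - 5*E) = (2*E)*(2 - 5*E) = 2*E*(2 - 5*E))
-5*m(-6) = -10*(-6)*(2 - 5*(-6)) = -10*(-6)*(2 + 30) = -10*(-6)*32 = -5*(-384) = 1920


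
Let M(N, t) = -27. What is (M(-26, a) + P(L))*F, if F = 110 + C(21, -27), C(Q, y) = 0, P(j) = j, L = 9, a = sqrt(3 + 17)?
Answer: -1980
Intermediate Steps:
a = 2*sqrt(5) (a = sqrt(20) = 2*sqrt(5) ≈ 4.4721)
F = 110 (F = 110 + 0 = 110)
(M(-26, a) + P(L))*F = (-27 + 9)*110 = -18*110 = -1980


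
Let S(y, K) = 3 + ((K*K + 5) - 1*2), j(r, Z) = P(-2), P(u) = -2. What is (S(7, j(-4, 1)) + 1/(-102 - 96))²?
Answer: 3916441/39204 ≈ 99.899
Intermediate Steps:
j(r, Z) = -2
S(y, K) = 6 + K² (S(y, K) = 3 + ((K² + 5) - 2) = 3 + ((5 + K²) - 2) = 3 + (3 + K²) = 6 + K²)
(S(7, j(-4, 1)) + 1/(-102 - 96))² = ((6 + (-2)²) + 1/(-102 - 96))² = ((6 + 4) + 1/(-198))² = (10 - 1/198)² = (1979/198)² = 3916441/39204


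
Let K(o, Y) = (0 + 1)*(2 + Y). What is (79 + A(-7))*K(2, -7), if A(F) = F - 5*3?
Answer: -285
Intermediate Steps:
A(F) = -15 + F (A(F) = F - 15 = -15 + F)
K(o, Y) = 2 + Y (K(o, Y) = 1*(2 + Y) = 2 + Y)
(79 + A(-7))*K(2, -7) = (79 + (-15 - 7))*(2 - 7) = (79 - 22)*(-5) = 57*(-5) = -285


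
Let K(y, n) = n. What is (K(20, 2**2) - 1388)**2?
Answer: 1915456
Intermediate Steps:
(K(20, 2**2) - 1388)**2 = (2**2 - 1388)**2 = (4 - 1388)**2 = (-1384)**2 = 1915456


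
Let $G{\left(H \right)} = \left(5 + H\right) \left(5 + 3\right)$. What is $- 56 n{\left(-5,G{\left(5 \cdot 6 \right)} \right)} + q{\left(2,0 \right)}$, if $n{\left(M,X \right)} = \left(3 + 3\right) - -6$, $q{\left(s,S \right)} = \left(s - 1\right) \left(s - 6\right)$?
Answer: $-676$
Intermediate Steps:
$G{\left(H \right)} = 40 + 8 H$ ($G{\left(H \right)} = \left(5 + H\right) 8 = 40 + 8 H$)
$q{\left(s,S \right)} = \left(-1 + s\right) \left(-6 + s\right)$
$n{\left(M,X \right)} = 12$ ($n{\left(M,X \right)} = 6 + 6 = 12$)
$- 56 n{\left(-5,G{\left(5 \cdot 6 \right)} \right)} + q{\left(2,0 \right)} = \left(-56\right) 12 + \left(6 + 2^{2} - 14\right) = -672 + \left(6 + 4 - 14\right) = -672 - 4 = -676$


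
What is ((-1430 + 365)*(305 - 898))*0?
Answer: 0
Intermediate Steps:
((-1430 + 365)*(305 - 898))*0 = -1065*(-593)*0 = 631545*0 = 0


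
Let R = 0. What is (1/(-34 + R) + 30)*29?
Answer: 29551/34 ≈ 869.15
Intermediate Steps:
(1/(-34 + R) + 30)*29 = (1/(-34 + 0) + 30)*29 = (1/(-34) + 30)*29 = (-1/34 + 30)*29 = (1019/34)*29 = 29551/34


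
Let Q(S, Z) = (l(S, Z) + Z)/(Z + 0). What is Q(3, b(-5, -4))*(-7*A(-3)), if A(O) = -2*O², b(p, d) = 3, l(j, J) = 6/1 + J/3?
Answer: 420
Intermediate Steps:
l(j, J) = 6 + J/3 (l(j, J) = 6*1 + J*(⅓) = 6 + J/3)
Q(S, Z) = (6 + 4*Z/3)/Z (Q(S, Z) = ((6 + Z/3) + Z)/(Z + 0) = (6 + 4*Z/3)/Z)
Q(3, b(-5, -4))*(-7*A(-3)) = (4/3 + 6/3)*(-(-14)*(-3)²) = (4/3 + 6*(⅓))*(-(-14)*9) = (4/3 + 2)*(-7*(-18)) = (10/3)*126 = 420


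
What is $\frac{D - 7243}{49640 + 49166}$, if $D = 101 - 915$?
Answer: $- \frac{8057}{98806} \approx -0.081544$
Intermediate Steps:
$D = -814$ ($D = 101 - 915 = -814$)
$\frac{D - 7243}{49640 + 49166} = \frac{-814 - 7243}{49640 + 49166} = - \frac{8057}{98806}$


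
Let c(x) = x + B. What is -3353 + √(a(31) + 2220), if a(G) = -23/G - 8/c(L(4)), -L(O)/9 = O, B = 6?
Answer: -3353 + 23*√907215/465 ≈ -3305.9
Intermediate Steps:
L(O) = -9*O
c(x) = 6 + x (c(x) = x + 6 = 6 + x)
a(G) = 4/15 - 23/G (a(G) = -23/G - 8/(6 - 9*4) = -23/G - 8/(6 - 36) = -23/G - 8/(-30) = -23/G - 8*(-1/30) = -23/G + 4/15 = 4/15 - 23/G)
-3353 + √(a(31) + 2220) = -3353 + √((4/15 - 23/31) + 2220) = -3353 + √(-221/465 + 2220) = -3353 + √(1032079/465) = -3353 + 23*√907215/465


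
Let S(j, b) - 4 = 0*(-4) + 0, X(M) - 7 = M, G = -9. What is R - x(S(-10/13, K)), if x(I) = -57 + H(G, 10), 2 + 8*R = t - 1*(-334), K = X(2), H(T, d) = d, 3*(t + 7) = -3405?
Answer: -217/4 ≈ -54.250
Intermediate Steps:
t = -1142 (t = -7 + (1/3)*(-3405) = -7 - 1135 = -1142)
X(M) = 7 + M
K = 9 (K = 7 + 2 = 9)
S(j, b) = 4 (S(j, b) = 4 + (0*(-4) + 0) = 4 + (0 + 0) = 4 + 0 = 4)
R = -405/4 (R = -1/4 + (-1142 - 1*(-334))/8 = -1/4 + (-1142 + 334)/8 = -1/4 + (1/8)*(-808) = -1/4 - 101 = -405/4 ≈ -101.25)
x(I) = -47 (x(I) = -57 + 10 = -47)
R - x(S(-10/13, K)) = -405/4 - 1*(-47) = -405/4 + 47 = -217/4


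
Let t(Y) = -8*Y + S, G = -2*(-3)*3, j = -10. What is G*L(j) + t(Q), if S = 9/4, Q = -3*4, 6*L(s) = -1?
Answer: 381/4 ≈ 95.250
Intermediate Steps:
G = 18 (G = 6*3 = 18)
L(s) = -1/6 (L(s) = (1/6)*(-1) = -1/6)
Q = -12
S = 9/4 (S = 9*(1/4) = 9/4 ≈ 2.2500)
t(Y) = 9/4 - 8*Y (t(Y) = -8*Y + 9/4 = 9/4 - 8*Y)
G*L(j) + t(Q) = 18*(-1/6) + (9/4 - 8*(-12)) = -3 + (9/4 + 96) = -3 + 393/4 = 381/4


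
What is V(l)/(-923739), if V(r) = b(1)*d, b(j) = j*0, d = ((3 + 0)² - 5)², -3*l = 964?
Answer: 0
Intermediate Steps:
l = -964/3 (l = -⅓*964 = -964/3 ≈ -321.33)
d = 16 (d = (3² - 5)² = (9 - 5)² = 4² = 16)
b(j) = 0
V(r) = 0 (V(r) = 0*16 = 0)
V(l)/(-923739) = 0/(-923739) = 0*(-1/923739) = 0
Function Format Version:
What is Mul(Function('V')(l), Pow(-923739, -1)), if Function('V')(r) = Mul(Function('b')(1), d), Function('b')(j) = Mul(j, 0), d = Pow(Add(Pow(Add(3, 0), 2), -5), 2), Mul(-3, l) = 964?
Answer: 0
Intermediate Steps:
l = Rational(-964, 3) (l = Mul(Rational(-1, 3), 964) = Rational(-964, 3) ≈ -321.33)
d = 16 (d = Pow(Add(Pow(3, 2), -5), 2) = Pow(Add(9, -5), 2) = Pow(4, 2) = 16)
Function('b')(j) = 0
Function('V')(r) = 0 (Function('V')(r) = Mul(0, 16) = 0)
Mul(Function('V')(l), Pow(-923739, -1)) = Mul(0, Pow(-923739, -1)) = Mul(0, Rational(-1, 923739)) = 0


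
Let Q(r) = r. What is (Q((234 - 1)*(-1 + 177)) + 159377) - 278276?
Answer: -77891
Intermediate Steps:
(Q((234 - 1)*(-1 + 177)) + 159377) - 278276 = ((234 - 1)*(-1 + 177) + 159377) - 278276 = (233*176 + 159377) - 278276 = (41008 + 159377) - 278276 = 200385 - 278276 = -77891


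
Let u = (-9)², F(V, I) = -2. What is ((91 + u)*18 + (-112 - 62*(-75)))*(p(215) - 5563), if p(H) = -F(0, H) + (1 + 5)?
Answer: -42406870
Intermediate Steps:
u = 81
p(H) = 8 (p(H) = -1*(-2) + (1 + 5) = 2 + 6 = 8)
((91 + u)*18 + (-112 - 62*(-75)))*(p(215) - 5563) = ((91 + 81)*18 + (-112 - 62*(-75)))*(8 - 5563) = (172*18 + (-112 + 4650))*(-5555) = (3096 + 4538)*(-5555) = 7634*(-5555) = -42406870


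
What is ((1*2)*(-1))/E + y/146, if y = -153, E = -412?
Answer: -7843/7519 ≈ -1.0431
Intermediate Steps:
((1*2)*(-1))/E + y/146 = ((1*2)*(-1))/(-412) - 153/146 = (2*(-1))*(-1/412) - 153*1/146 = -2*(-1/412) - 153/146 = 1/206 - 153/146 = -7843/7519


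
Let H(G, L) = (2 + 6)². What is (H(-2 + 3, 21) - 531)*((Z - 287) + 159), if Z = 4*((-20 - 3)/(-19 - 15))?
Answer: 994710/17 ≈ 58512.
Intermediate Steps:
Z = 46/17 (Z = 4*(-23/(-34)) = 4*(-23*(-1/34)) = 4*(23/34) = 46/17 ≈ 2.7059)
H(G, L) = 64 (H(G, L) = 8² = 64)
(H(-2 + 3, 21) - 531)*((Z - 287) + 159) = (64 - 531)*((46/17 - 287) + 159) = -467*(-4833/17 + 159) = -467*(-2130/17) = 994710/17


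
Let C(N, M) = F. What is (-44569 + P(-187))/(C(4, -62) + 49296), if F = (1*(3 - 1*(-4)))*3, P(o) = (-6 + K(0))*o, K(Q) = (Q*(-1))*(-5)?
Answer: -43447/49317 ≈ -0.88097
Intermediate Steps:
K(Q) = 5*Q (K(Q) = -Q*(-5) = 5*Q)
P(o) = -6*o (P(o) = (-6 + 5*0)*o = (-6 + 0)*o = -6*o)
F = 21 (F = (1*(3 + 4))*3 = (1*7)*3 = 7*3 = 21)
C(N, M) = 21
(-44569 + P(-187))/(C(4, -62) + 49296) = (-44569 - 6*(-187))/(21 + 49296) = (-44569 + 1122)/49317 = -43447*1/49317 = -43447/49317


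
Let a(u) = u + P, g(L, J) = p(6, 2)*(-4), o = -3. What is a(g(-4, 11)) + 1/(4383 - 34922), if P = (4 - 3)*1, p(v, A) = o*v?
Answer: 2229346/30539 ≈ 73.000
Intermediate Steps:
p(v, A) = -3*v
P = 1 (P = 1*1 = 1)
g(L, J) = 72 (g(L, J) = -3*6*(-4) = -18*(-4) = 72)
a(u) = 1 + u (a(u) = u + 1 = 1 + u)
a(g(-4, 11)) + 1/(4383 - 34922) = (1 + 72) + 1/(4383 - 34922) = 73 + 1/(-30539) = 73 - 1/30539 = 2229346/30539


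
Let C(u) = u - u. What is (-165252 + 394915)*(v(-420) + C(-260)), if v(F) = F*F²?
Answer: -17015272344000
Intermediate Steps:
v(F) = F³
C(u) = 0
(-165252 + 394915)*(v(-420) + C(-260)) = (-165252 + 394915)*((-420)³ + 0) = 229663*(-74088000 + 0) = 229663*(-74088000) = -17015272344000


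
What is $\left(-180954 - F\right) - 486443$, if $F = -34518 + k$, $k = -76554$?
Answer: $-556325$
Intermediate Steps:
$F = -111072$ ($F = -34518 - 76554 = -111072$)
$\left(-180954 - F\right) - 486443 = \left(-180954 - -111072\right) - 486443 = \left(-180954 + 111072\right) - 486443 = -69882 - 486443 = -556325$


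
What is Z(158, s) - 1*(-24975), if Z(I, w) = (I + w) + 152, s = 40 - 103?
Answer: 25222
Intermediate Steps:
s = -63
Z(I, w) = 152 + I + w
Z(158, s) - 1*(-24975) = (152 + 158 - 63) - 1*(-24975) = 247 + 24975 = 25222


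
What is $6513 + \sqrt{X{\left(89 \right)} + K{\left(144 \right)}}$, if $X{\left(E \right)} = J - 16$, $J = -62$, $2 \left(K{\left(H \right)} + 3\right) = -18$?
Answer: $6513 + 3 i \sqrt{10} \approx 6513.0 + 9.4868 i$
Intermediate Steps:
$K{\left(H \right)} = -12$ ($K{\left(H \right)} = -3 + \frac{1}{2} \left(-18\right) = -3 - 9 = -12$)
$X{\left(E \right)} = -78$ ($X{\left(E \right)} = -62 - 16 = -78$)
$6513 + \sqrt{X{\left(89 \right)} + K{\left(144 \right)}} = 6513 + \sqrt{-78 - 12} = 6513 + \sqrt{-90} = 6513 + 3 i \sqrt{10}$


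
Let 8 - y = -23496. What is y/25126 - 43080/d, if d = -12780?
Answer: 11523410/2675919 ≈ 4.3063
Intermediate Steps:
y = 23504 (y = 8 - 1*(-23496) = 8 + 23496 = 23504)
y/25126 - 43080/d = 23504/25126 - 43080/(-12780) = 23504*(1/25126) - 43080*(-1/12780) = 11752/12563 + 718/213 = 11523410/2675919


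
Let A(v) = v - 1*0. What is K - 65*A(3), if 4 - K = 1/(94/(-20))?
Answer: -8967/47 ≈ -190.79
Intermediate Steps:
A(v) = v (A(v) = v + 0 = v)
K = 198/47 (K = 4 - 1/(94/(-20)) = 4 - 1/(94*(-1/20)) = 4 - 1/(-47/10) = 4 - 1*(-10/47) = 4 + 10/47 = 198/47 ≈ 4.2128)
K - 65*A(3) = 198/47 - 65*3 = 198/47 - 195 = -8967/47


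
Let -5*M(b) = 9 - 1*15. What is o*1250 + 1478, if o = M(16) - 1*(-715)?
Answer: 896728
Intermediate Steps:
M(b) = 6/5 (M(b) = -(9 - 1*15)/5 = -(9 - 15)/5 = -⅕*(-6) = 6/5)
o = 3581/5 (o = 6/5 - 1*(-715) = 6/5 + 715 = 3581/5 ≈ 716.20)
o*1250 + 1478 = (3581/5)*1250 + 1478 = 895250 + 1478 = 896728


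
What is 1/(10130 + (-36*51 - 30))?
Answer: 1/8264 ≈ 0.00012101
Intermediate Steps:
1/(10130 + (-36*51 - 30)) = 1/(10130 + (-1836 - 30)) = 1/(10130 - 1866) = 1/8264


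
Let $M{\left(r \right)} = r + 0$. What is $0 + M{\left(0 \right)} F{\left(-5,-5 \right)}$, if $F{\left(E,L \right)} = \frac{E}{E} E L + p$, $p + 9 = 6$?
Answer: $0$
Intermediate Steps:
$p = -3$ ($p = -9 + 6 = -3$)
$F{\left(E,L \right)} = -3 + E L$ ($F{\left(E,L \right)} = \frac{E}{E} E L - 3 = 1 E L - 3 = E L - 3 = -3 + E L$)
$M{\left(r \right)} = r$
$0 + M{\left(0 \right)} F{\left(-5,-5 \right)} = 0 + 0 \left(-3 - -25\right) = 0 + 0 \left(-3 + 25\right) = 0 + 0 \cdot 22 = 0 + 0 = 0$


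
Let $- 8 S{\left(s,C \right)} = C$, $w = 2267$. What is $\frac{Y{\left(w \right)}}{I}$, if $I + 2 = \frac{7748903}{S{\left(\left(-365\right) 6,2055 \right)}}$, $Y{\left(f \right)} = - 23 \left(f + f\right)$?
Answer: $\frac{107149755}{30997667} \approx 3.4567$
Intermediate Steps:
$S{\left(s,C \right)} = - \frac{C}{8}$
$Y{\left(f \right)} = - 46 f$ ($Y{\left(f \right)} = - 23 \cdot 2 f = - 46 f$)
$I = - \frac{61995334}{2055}$ ($I = -2 + \frac{7748903}{\left(- \frac{1}{8}\right) 2055} = -2 + \frac{7748903}{- \frac{2055}{8}} = -2 + 7748903 \left(- \frac{8}{2055}\right) = -2 - \frac{61991224}{2055} = - \frac{61995334}{2055} \approx -30168.0$)
$\frac{Y{\left(w \right)}}{I} = \frac{\left(-46\right) 2267}{- \frac{61995334}{2055}} = \left(-104282\right) \left(- \frac{2055}{61995334}\right) = \frac{107149755}{30997667}$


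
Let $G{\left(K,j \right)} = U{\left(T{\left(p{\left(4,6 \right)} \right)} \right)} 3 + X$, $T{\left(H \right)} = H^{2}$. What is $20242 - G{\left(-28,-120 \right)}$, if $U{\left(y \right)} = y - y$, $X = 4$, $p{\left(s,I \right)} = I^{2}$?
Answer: $20238$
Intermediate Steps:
$U{\left(y \right)} = 0$
$G{\left(K,j \right)} = 4$ ($G{\left(K,j \right)} = 0 \cdot 3 + 4 = 0 + 4 = 4$)
$20242 - G{\left(-28,-120 \right)} = 20242 - 4 = 20238$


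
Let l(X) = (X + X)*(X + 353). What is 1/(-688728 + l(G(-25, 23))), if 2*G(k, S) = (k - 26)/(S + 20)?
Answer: -3698/2548461801 ≈ -1.4511e-6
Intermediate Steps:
G(k, S) = (-26 + k)/(2*(20 + S)) (G(k, S) = ((k - 26)/(S + 20))/2 = ((-26 + k)/(20 + S))/2 = (-26 + k)/(2*(20 + S)))
l(X) = 2*X*(353 + X) (l(X) = (2*X)*(353 + X) = 2*X*(353 + X))
1/(-688728 + l(G(-25, 23))) = 1/(-688728 + 2*((-26 - 25)/(2*(20 + 23)))*(353 + (-26 - 25)/(2*(20 + 23)))) = 1/(-688728 + 2*((½)*(-51)/43)*(353 + (½)*(-51)/43)) = 1/(-688728 + 2*((½)*(1/43)*(-51))*(353 + (½)*(1/43)*(-51))) = 1/(-688728 + 2*(-51/86)*(353 - 51/86)) = 1/(-688728 + 2*(-51/86)*(30307/86)) = 1/(-688728 - 1545657/3698) = 1/(-2548461801/3698) = -3698/2548461801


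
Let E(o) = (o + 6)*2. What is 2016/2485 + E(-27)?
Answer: -14622/355 ≈ -41.189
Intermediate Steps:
E(o) = 12 + 2*o (E(o) = (6 + o)*2 = 12 + 2*o)
2016/2485 + E(-27) = 2016/2485 + (12 + 2*(-27)) = 2016*(1/2485) + (12 - 54) = 288/355 - 42 = -14622/355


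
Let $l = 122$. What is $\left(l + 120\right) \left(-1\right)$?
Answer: $-242$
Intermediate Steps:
$\left(l + 120\right) \left(-1\right) = \left(122 + 120\right) \left(-1\right) = 242 \left(-1\right) = -242$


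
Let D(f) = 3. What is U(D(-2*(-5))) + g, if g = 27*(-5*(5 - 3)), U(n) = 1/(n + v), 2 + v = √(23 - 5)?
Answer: -4591/17 + 3*√2/17 ≈ -269.81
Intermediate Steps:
v = -2 + 3*√2 (v = -2 + √(23 - 5) = -2 + √18 = -2 + 3*√2 ≈ 2.2426)
U(n) = 1/(-2 + n + 3*√2) (U(n) = 1/(n + (-2 + 3*√2)) = 1/(-2 + n + 3*√2))
g = -270 (g = 27*(-5*2) = 27*(-10) = -270)
U(D(-2*(-5))) + g = 1/(-2 + 3 + 3*√2) - 270 = 1/(1 + 3*√2) - 270 = -270 + 1/(1 + 3*√2)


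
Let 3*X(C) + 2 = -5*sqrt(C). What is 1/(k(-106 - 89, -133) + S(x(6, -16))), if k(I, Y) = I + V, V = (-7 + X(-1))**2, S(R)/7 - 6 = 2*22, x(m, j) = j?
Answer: 17091/3659101 - 2070*I/3659101 ≈ 0.0046708 - 0.00056571*I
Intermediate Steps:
S(R) = 350 (S(R) = 42 + 7*(2*22) = 42 + 7*44 = 42 + 308 = 350)
X(C) = -2/3 - 5*sqrt(C)/3 (X(C) = -2/3 + (-5*sqrt(C))/3 = -2/3 - 5*sqrt(C)/3)
V = (-23/3 - 5*I/3)**2 (V = (-7 + (-2/3 - 5*I/3))**2 = (-23/3 - 5*I/3)**2 ≈ 56.0 + 25.556*I)
k(I, Y) = 56 + I + 230*I/9 (k(I, Y) = I + (56 + 230*I/9) = 56 + I + 230*I/9)
1/(k(-106 - 89, -133) + S(x(6, -16))) = 1/((56 + (-106 - 89) + 230*I/9) + 350) = 1/((56 - 195 + 230*I/9) + 350) = 1/((-139 + 230*I/9) + 350) = 1/(211 + 230*I/9) = 81*(211 - 230*I/9)/3659101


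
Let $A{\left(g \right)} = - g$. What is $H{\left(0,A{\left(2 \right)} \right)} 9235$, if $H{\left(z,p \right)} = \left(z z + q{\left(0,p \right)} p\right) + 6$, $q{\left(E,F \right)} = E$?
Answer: $55410$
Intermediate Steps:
$H{\left(z,p \right)} = 6 + z^{2}$ ($H{\left(z,p \right)} = \left(z z + 0 p\right) + 6 = \left(z^{2} + 0\right) + 6 = z^{2} + 6 = 6 + z^{2}$)
$H{\left(0,A{\left(2 \right)} \right)} 9235 = \left(6 + 0^{2}\right) 9235 = \left(6 + 0\right) 9235 = 6 \cdot 9235 = 55410$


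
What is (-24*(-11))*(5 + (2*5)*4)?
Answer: 11880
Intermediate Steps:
(-24*(-11))*(5 + (2*5)*4) = 264*(5 + 10*4) = 264*(5 + 40) = 264*45 = 11880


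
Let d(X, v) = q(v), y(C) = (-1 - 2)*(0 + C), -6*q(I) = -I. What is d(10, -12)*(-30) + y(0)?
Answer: 60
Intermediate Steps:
q(I) = I/6 (q(I) = -(-1)*I/6 = I/6)
y(C) = -3*C
d(X, v) = v/6
d(10, -12)*(-30) + y(0) = ((⅙)*(-12))*(-30) - 3*0 = -2*(-30) + 0 = 60 + 0 = 60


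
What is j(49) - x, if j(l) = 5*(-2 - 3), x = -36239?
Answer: 36214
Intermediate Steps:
j(l) = -25 (j(l) = 5*(-5) = -25)
j(49) - x = -25 - 1*(-36239) = -25 + 36239 = 36214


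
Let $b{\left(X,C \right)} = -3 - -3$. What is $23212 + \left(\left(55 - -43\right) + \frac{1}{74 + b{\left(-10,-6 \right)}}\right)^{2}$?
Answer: $\frac{179714921}{5476} \approx 32819.0$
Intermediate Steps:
$b{\left(X,C \right)} = 0$ ($b{\left(X,C \right)} = -3 + 3 = 0$)
$23212 + \left(\left(55 - -43\right) + \frac{1}{74 + b{\left(-10,-6 \right)}}\right)^{2} = 23212 + \left(\left(55 - -43\right) + \frac{1}{74 + 0}\right)^{2} = 23212 + \left(\left(55 + 43\right) + \frac{1}{74}\right)^{2} = 23212 + \left(98 + \frac{1}{74}\right)^{2} = 23212 + \left(\frac{7253}{74}\right)^{2} = 23212 + \frac{52606009}{5476} = \frac{179714921}{5476}$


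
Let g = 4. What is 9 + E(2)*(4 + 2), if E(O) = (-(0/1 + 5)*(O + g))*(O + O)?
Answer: -711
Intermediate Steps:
E(O) = 2*O*(-20 - 5*O) (E(O) = (-(0/1 + 5)*(O + 4))*(O + O) = (-(0*1 + 5)*(4 + O))*(2*O) = (-(0 + 5)*(4 + O))*(2*O) = (-5*(4 + O))*(2*O) = (-(20 + 5*O))*(2*O) = (-20 - 5*O)*(2*O) = 2*O*(-20 - 5*O))
9 + E(2)*(4 + 2) = 9 + (-10*2*(4 + 2))*(4 + 2) = 9 - 10*2*6*6 = 9 - 120*6 = 9 - 720 = -711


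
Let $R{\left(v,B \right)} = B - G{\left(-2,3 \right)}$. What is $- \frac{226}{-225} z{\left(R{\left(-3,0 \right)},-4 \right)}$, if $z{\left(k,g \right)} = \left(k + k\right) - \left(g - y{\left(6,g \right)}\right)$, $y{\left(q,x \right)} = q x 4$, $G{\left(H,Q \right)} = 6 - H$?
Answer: $- \frac{2712}{25} \approx -108.48$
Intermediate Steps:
$y{\left(q,x \right)} = 4 q x$
$R{\left(v,B \right)} = -8 + B$ ($R{\left(v,B \right)} = B - \left(6 - -2\right) = B - \left(6 + 2\right) = B - 8 = -8 + B$)
$z{\left(k,g \right)} = 2 k + 23 g$ ($z{\left(k,g \right)} = \left(k + k\right) + \left(4 \cdot 6 g - g\right) = 2 k + \left(24 g - g\right) = 2 k + 23 g$)
$- \frac{226}{-225} z{\left(R{\left(-3,0 \right)},-4 \right)} = - \frac{226}{-225} \left(2 \left(-8 + 0\right) + 23 \left(-4\right)\right) = \left(-226\right) \left(- \frac{1}{225}\right) \left(2 \left(-8\right) - 92\right) = \frac{226 \left(-16 - 92\right)}{225} = \frac{226}{225} \left(-108\right) = - \frac{2712}{25}$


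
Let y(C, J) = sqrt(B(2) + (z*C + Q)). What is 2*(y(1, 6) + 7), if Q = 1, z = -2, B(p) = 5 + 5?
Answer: 20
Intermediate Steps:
B(p) = 10
y(C, J) = sqrt(11 - 2*C) (y(C, J) = sqrt(10 + (-2*C + 1)) = sqrt(10 + (1 - 2*C)) = sqrt(11 - 2*C))
2*(y(1, 6) + 7) = 2*(sqrt(11 - 2*1) + 7) = 2*(sqrt(11 - 2) + 7) = 2*(sqrt(9) + 7) = 2*(3 + 7) = 2*10 = 20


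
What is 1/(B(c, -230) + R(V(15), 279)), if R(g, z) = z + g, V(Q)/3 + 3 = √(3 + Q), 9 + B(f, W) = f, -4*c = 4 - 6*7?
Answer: 1082/292033 - 36*√2/292033 ≈ 0.0035307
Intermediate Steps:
c = 19/2 (c = -(4 - 6*7)/4 = -(4 - 42)/4 = -¼*(-38) = 19/2 ≈ 9.5000)
B(f, W) = -9 + f
V(Q) = -9 + 3*√(3 + Q)
R(g, z) = g + z
1/(B(c, -230) + R(V(15), 279)) = 1/((-9 + 19/2) + ((-9 + 3*√(3 + 15)) + 279)) = 1/(½ + ((-9 + 3*√18) + 279)) = 1/(½ + ((-9 + 3*(3*√2)) + 279)) = 1/(½ + ((-9 + 9*√2) + 279)) = 1/(½ + (270 + 9*√2)) = 1/(541/2 + 9*√2)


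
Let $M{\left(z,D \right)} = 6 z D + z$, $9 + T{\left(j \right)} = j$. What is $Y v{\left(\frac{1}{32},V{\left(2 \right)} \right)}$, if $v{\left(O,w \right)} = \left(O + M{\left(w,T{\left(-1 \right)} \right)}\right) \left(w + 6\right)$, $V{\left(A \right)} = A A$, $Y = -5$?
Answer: $\frac{188775}{16} \approx 11798.0$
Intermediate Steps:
$T{\left(j \right)} = -9 + j$
$M{\left(z,D \right)} = z + 6 D z$ ($M{\left(z,D \right)} = 6 D z + z = z + 6 D z$)
$V{\left(A \right)} = A^{2}$
$v{\left(O,w \right)} = \left(6 + w\right) \left(O - 59 w\right)$ ($v{\left(O,w \right)} = \left(O + w \left(1 + 6 \left(-9 - 1\right)\right)\right) \left(w + 6\right) = \left(O + w \left(1 + 6 \left(-10\right)\right)\right) \left(6 + w\right) = \left(O + w \left(1 - 60\right)\right) \left(6 + w\right) = \left(O + w \left(-59\right)\right) \left(6 + w\right) = \left(O - 59 w\right) \left(6 + w\right) = \left(6 + w\right) \left(O - 59 w\right)$)
$Y v{\left(\frac{1}{32},V{\left(2 \right)} \right)} = - 5 \left(- 354 \cdot 2^{2} - 59 \left(2^{2}\right)^{2} + \frac{6}{32} + \frac{2^{2}}{32}\right) = - 5 \left(\left(-354\right) 4 - 59 \cdot 4^{2} + 6 \cdot \frac{1}{32} + \frac{1}{32} \cdot 4\right) = - 5 \left(-1416 - 944 + \frac{3}{16} + \frac{1}{8}\right) = \left(-5\right) \left(- \frac{37755}{16}\right) = \frac{188775}{16}$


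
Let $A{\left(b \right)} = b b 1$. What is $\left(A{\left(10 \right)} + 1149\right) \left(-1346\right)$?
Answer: $-1681154$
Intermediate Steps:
$A{\left(b \right)} = b^{2}$ ($A{\left(b \right)} = b^{2} \cdot 1 = b^{2}$)
$\left(A{\left(10 \right)} + 1149\right) \left(-1346\right) = \left(10^{2} + 1149\right) \left(-1346\right) = \left(100 + 1149\right) \left(-1346\right) = 1249 \left(-1346\right) = -1681154$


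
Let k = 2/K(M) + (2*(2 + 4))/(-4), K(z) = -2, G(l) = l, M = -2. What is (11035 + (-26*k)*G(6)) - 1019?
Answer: 10640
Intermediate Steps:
k = -4 (k = 2/(-2) + (2*(2 + 4))/(-4) = 2*(-½) + (2*6)*(-¼) = -1 + 12*(-¼) = -1 - 3 = -4)
(11035 + (-26*k)*G(6)) - 1019 = (11035 - 26*(-4)*6) - 1019 = (11035 + 104*6) - 1019 = (11035 + 624) - 1019 = 11659 - 1019 = 10640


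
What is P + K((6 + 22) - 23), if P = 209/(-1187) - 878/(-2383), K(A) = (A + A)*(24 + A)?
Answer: 820844229/2828621 ≈ 290.19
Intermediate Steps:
K(A) = 2*A*(24 + A) (K(A) = (2*A)*(24 + A) = 2*A*(24 + A))
P = 544139/2828621 (P = 209*(-1/1187) - 878*(-1/2383) = -209/1187 + 878/2383 = 544139/2828621 ≈ 0.19237)
P + K((6 + 22) - 23) = 544139/2828621 + 2*((6 + 22) - 23)*(24 + ((6 + 22) - 23)) = 544139/2828621 + 2*(28 - 23)*(24 + (28 - 23)) = 544139/2828621 + 2*5*(24 + 5) = 544139/2828621 + 2*5*29 = 544139/2828621 + 290 = 820844229/2828621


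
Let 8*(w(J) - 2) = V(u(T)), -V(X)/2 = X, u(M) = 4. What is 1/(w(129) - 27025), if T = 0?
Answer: -1/27024 ≈ -3.7004e-5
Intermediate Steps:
V(X) = -2*X
w(J) = 1 (w(J) = 2 + (-2*4)/8 = 2 + (⅛)*(-8) = 2 - 1 = 1)
1/(w(129) - 27025) = 1/(1 - 27025) = 1/(-27024) = -1/27024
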